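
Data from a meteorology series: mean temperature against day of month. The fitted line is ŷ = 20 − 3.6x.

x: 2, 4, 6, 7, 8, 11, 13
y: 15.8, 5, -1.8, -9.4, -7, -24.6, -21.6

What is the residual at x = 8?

ŷ = 20 − 3.6·8 = -8.8
r = -7 − (-8.8) = 1.8

r = 1.8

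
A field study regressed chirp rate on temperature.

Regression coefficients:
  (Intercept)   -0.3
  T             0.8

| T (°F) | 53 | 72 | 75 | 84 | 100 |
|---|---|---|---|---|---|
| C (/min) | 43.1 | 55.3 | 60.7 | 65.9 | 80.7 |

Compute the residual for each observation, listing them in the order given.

1, -2, 1, -1, 1

T=53: Ĉ = -0.3 + 0.8·53 = 42.1; e = 43.1 − 42.1 = 1
T=72: Ĉ = -0.3 + 0.8·72 = 57.3; e = 55.3 − 57.3 = -2
T=75: Ĉ = -0.3 + 0.8·75 = 59.7; e = 60.7 − 59.7 = 1
T=84: Ĉ = -0.3 + 0.8·84 = 66.9; e = 65.9 − 66.9 = -1
T=100: Ĉ = -0.3 + 0.8·100 = 79.7; e = 80.7 − 79.7 = 1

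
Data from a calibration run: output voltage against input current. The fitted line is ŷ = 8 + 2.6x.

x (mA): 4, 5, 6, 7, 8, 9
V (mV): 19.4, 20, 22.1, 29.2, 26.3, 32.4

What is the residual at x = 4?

ŷ = 8 + 2.6·4 = 18.4
e = 19.4 − 18.4 = 1

e = 1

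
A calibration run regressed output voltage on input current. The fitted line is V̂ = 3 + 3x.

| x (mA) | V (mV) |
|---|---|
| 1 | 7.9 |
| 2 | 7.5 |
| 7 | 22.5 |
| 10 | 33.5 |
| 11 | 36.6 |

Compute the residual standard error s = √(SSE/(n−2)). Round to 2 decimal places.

x=1: V̂ = 3 + 3·1 = 6; r = 7.9 − 6 = 1.9
x=2: V̂ = 3 + 3·2 = 9; r = 7.5 − 9 = -1.5
x=7: V̂ = 3 + 3·7 = 24; r = 22.5 − 24 = -1.5
x=10: V̂ = 3 + 3·10 = 33; r = 33.5 − 33 = 0.5
x=11: V̂ = 3 + 3·11 = 36; r = 36.6 − 36 = 0.6
SSE = 3.61 + 2.25 + 2.25 + 0.25 + 0.36 = 8.72
s = √(8.72/3) = √2.90667 ≈ 1.70

s = 1.70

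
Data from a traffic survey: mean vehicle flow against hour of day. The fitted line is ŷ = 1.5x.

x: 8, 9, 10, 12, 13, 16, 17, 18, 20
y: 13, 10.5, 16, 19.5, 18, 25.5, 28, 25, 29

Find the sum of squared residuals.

x=8: ŷ = 1.5·8 = 12; e = 13 − 12 = 1
x=9: ŷ = 1.5·9 = 13.5; e = 10.5 − 13.5 = -3
x=10: ŷ = 1.5·10 = 15; e = 16 − 15 = 1
x=12: ŷ = 1.5·12 = 18; e = 19.5 − 18 = 1.5
x=13: ŷ = 1.5·13 = 19.5; e = 18 − 19.5 = -1.5
x=16: ŷ = 1.5·16 = 24; e = 25.5 − 24 = 1.5
x=17: ŷ = 1.5·17 = 25.5; e = 28 − 25.5 = 2.5
x=18: ŷ = 1.5·18 = 27; e = 25 − 27 = -2
x=20: ŷ = 1.5·20 = 30; e = 29 − 30 = -1
SSE = 1 + 9 + 1 + 2.25 + 2.25 + 2.25 + 6.25 + 4 + 1 = 29

SSE = 29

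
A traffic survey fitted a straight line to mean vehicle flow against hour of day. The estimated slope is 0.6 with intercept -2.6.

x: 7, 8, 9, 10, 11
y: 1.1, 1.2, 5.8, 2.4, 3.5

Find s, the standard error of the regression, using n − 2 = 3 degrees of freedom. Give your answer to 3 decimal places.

x=7: ŷ = -2.6 + 0.6·7 = 1.6; e = 1.1 − 1.6 = -0.5
x=8: ŷ = -2.6 + 0.6·8 = 2.2; e = 1.2 − 2.2 = -1
x=9: ŷ = -2.6 + 0.6·9 = 2.8; e = 5.8 − 2.8 = 3
x=10: ŷ = -2.6 + 0.6·10 = 3.4; e = 2.4 − 3.4 = -1
x=11: ŷ = -2.6 + 0.6·11 = 4; e = 3.5 − 4 = -0.5
SSE = 0.25 + 1 + 9 + 1 + 0.25 = 11.5
s = √(11.5/3) = √3.83333 ≈ 1.958

s = 1.958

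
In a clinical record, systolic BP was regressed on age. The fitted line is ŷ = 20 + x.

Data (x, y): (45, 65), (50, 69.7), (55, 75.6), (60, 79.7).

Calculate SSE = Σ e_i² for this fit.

SSE = 0.54

x=45: ŷ = 20 + 45 = 65; e = 65 − 65 = 0
x=50: ŷ = 20 + 50 = 70; e = 69.7 − 70 = -0.3
x=55: ŷ = 20 + 55 = 75; e = 75.6 − 75 = 0.6
x=60: ŷ = 20 + 60 = 80; e = 79.7 − 80 = -0.3
SSE = 0 + 0.09 + 0.36 + 0.09 = 0.54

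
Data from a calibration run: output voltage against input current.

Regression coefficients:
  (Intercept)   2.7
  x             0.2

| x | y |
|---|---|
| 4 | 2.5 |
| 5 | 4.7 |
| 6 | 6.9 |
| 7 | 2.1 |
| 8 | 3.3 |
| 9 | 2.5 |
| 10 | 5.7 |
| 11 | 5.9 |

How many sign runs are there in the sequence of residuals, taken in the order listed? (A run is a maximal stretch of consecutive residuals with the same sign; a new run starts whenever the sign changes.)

4 runs

x=4: ŷ = 2.7 + 0.2·4 = 3.5; e = 2.5 − 3.5 = -1
x=5: ŷ = 2.7 + 0.2·5 = 3.7; e = 4.7 − 3.7 = 1
x=6: ŷ = 2.7 + 0.2·6 = 3.9; e = 6.9 − 3.9 = 3
x=7: ŷ = 2.7 + 0.2·7 = 4.1; e = 2.1 − 4.1 = -2
x=8: ŷ = 2.7 + 0.2·8 = 4.3; e = 3.3 − 4.3 = -1
x=9: ŷ = 2.7 + 0.2·9 = 4.5; e = 2.5 − 4.5 = -2
x=10: ŷ = 2.7 + 0.2·10 = 4.7; e = 5.7 − 4.7 = 1
x=11: ŷ = 2.7 + 0.2·11 = 4.9; e = 5.9 − 4.9 = 1
Signs: − + + − − − + +
Runs: −×1, +×2, −×3, +×2 → 4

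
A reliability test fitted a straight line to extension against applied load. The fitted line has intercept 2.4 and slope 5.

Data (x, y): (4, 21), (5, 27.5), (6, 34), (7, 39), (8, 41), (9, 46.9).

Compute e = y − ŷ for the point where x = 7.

ŷ = 2.4 + 5·7 = 37.4
e = 39 − 37.4 = 1.6

e = 1.6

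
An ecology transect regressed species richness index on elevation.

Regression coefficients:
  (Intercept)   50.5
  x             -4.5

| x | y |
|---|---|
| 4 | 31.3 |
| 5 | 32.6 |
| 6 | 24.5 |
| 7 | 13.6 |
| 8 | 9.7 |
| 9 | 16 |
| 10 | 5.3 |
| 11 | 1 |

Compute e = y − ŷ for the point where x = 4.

ŷ = 50.5 − 4.5·4 = 32.5
e = 31.3 − 32.5 = -1.2

e = -1.2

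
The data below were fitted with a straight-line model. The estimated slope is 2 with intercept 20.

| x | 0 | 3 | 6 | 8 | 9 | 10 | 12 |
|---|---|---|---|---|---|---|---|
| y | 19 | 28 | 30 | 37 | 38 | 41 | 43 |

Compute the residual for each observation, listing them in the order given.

x=0: ŷ = 20 + 2·0 = 20; e = 19 − 20 = -1
x=3: ŷ = 20 + 2·3 = 26; e = 28 − 26 = 2
x=6: ŷ = 20 + 2·6 = 32; e = 30 − 32 = -2
x=8: ŷ = 20 + 2·8 = 36; e = 37 − 36 = 1
x=9: ŷ = 20 + 2·9 = 38; e = 38 − 38 = 0
x=10: ŷ = 20 + 2·10 = 40; e = 41 − 40 = 1
x=12: ŷ = 20 + 2·12 = 44; e = 43 − 44 = -1

-1, 2, -2, 1, 0, 1, -1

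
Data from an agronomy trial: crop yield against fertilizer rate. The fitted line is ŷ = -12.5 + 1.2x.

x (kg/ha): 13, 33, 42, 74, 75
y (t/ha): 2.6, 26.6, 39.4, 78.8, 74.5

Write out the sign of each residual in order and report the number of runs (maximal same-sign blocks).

3 runs

x=13: ŷ = -12.5 + 1.2·13 = 3.1; e = 2.6 − 3.1 = -0.5
x=33: ŷ = -12.5 + 1.2·33 = 27.1; e = 26.6 − 27.1 = -0.5
x=42: ŷ = -12.5 + 1.2·42 = 37.9; e = 39.4 − 37.9 = 1.5
x=74: ŷ = -12.5 + 1.2·74 = 76.3; e = 78.8 − 76.3 = 2.5
x=75: ŷ = -12.5 + 1.2·75 = 77.5; e = 74.5 − 77.5 = -3
Signs: − − + + −
Runs: −×2, +×2, −×1 → 3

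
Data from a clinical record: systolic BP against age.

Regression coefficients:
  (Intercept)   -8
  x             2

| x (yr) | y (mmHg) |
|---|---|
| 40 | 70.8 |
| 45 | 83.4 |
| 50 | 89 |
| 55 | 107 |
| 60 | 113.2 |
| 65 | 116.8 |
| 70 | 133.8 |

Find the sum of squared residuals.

x=40: ŷ = -8 + 2·40 = 72; r = 70.8 − 72 = -1.2
x=45: ŷ = -8 + 2·45 = 82; r = 83.4 − 82 = 1.4
x=50: ŷ = -8 + 2·50 = 92; r = 89 − 92 = -3
x=55: ŷ = -8 + 2·55 = 102; r = 107 − 102 = 5
x=60: ŷ = -8 + 2·60 = 112; r = 113.2 − 112 = 1.2
x=65: ŷ = -8 + 2·65 = 122; r = 116.8 − 122 = -5.2
x=70: ŷ = -8 + 2·70 = 132; r = 133.8 − 132 = 1.8
SSE = 1.44 + 1.96 + 9 + 25 + 1.44 + 27.04 + 3.24 = 69.12

SSE = 69.12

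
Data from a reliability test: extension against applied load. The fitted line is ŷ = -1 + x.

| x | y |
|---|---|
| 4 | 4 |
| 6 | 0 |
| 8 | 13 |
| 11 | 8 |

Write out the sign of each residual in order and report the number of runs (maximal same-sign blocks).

x=4: ŷ = -1 + 4 = 3; r = 4 − 3 = 1
x=6: ŷ = -1 + 6 = 5; r = 0 − 5 = -5
x=8: ŷ = -1 + 8 = 7; r = 13 − 7 = 6
x=11: ŷ = -1 + 11 = 10; r = 8 − 10 = -2
Signs: + − + −
Runs: +×1, −×1, +×1, −×1 → 4

4 runs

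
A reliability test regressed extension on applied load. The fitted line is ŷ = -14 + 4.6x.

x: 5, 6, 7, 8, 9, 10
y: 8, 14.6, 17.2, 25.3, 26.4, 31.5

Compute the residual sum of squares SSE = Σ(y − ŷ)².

SSE = 10.5

x=5: ŷ = -14 + 4.6·5 = 9; e = 8 − 9 = -1
x=6: ŷ = -14 + 4.6·6 = 13.6; e = 14.6 − 13.6 = 1
x=7: ŷ = -14 + 4.6·7 = 18.2; e = 17.2 − 18.2 = -1
x=8: ŷ = -14 + 4.6·8 = 22.8; e = 25.3 − 22.8 = 2.5
x=9: ŷ = -14 + 4.6·9 = 27.4; e = 26.4 − 27.4 = -1
x=10: ŷ = -14 + 4.6·10 = 32; e = 31.5 − 32 = -0.5
SSE = 1 + 1 + 1 + 6.25 + 1 + 0.25 = 10.5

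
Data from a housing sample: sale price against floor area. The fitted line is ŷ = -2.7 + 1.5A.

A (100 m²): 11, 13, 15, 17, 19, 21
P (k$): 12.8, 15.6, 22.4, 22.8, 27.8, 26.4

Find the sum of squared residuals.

A=11: ŷ = -2.7 + 1.5·11 = 13.8; r = 12.8 − 13.8 = -1
A=13: ŷ = -2.7 + 1.5·13 = 16.8; r = 15.6 − 16.8 = -1.2
A=15: ŷ = -2.7 + 1.5·15 = 19.8; r = 22.4 − 19.8 = 2.6
A=17: ŷ = -2.7 + 1.5·17 = 22.8; r = 22.8 − 22.8 = 0
A=19: ŷ = -2.7 + 1.5·19 = 25.8; r = 27.8 − 25.8 = 2
A=21: ŷ = -2.7 + 1.5·21 = 28.8; r = 26.4 − 28.8 = -2.4
SSE = 1 + 1.44 + 6.76 + 0 + 4 + 5.76 = 18.96

SSE = 18.96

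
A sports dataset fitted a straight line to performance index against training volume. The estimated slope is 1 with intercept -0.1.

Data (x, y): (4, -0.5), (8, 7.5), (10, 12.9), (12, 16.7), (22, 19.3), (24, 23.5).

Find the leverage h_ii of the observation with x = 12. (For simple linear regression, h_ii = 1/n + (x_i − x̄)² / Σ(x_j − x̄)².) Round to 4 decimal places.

h = 0.1723

x̄ = (4 + 8 + 10 + 12 + 22 + 24)/6 = 13.3333
Σ(x − x̄)² = 87.1111 + 28.4444 + 11.1111 + 1.77778 + 75.1111 + 113.778 = 317.333
h = 1/6 + (-1.33333)²/317.333 = 0.166667 + 0.00560224 = 0.1723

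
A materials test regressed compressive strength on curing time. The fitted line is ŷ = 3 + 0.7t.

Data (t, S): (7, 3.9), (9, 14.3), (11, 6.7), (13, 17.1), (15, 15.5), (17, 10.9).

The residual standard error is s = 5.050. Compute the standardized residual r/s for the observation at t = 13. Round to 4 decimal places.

0.9901

ŷ = 3 + 0.7·13 = 12.1
r = 17.1 − 12.1 = 5
r/s = 5 / 5.050 = 0.9901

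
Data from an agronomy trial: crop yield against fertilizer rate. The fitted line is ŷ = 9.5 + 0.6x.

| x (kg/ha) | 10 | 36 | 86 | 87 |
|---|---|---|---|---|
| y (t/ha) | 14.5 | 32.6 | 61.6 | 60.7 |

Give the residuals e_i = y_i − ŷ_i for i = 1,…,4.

x=10: ŷ = 9.5 + 0.6·10 = 15.5; e = 14.5 − 15.5 = -1
x=36: ŷ = 9.5 + 0.6·36 = 31.1; e = 32.6 − 31.1 = 1.5
x=86: ŷ = 9.5 + 0.6·86 = 61.1; e = 61.6 − 61.1 = 0.5
x=87: ŷ = 9.5 + 0.6·87 = 61.7; e = 60.7 − 61.7 = -1

-1, 1.5, 0.5, -1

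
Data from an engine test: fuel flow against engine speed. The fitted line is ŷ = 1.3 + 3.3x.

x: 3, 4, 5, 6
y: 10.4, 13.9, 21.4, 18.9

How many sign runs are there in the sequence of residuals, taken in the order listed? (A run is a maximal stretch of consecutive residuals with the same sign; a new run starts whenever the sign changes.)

x=3: ŷ = 1.3 + 3.3·3 = 11.2; e = 10.4 − 11.2 = -0.8
x=4: ŷ = 1.3 + 3.3·4 = 14.5; e = 13.9 − 14.5 = -0.6
x=5: ŷ = 1.3 + 3.3·5 = 17.8; e = 21.4 − 17.8 = 3.6
x=6: ŷ = 1.3 + 3.3·6 = 21.1; e = 18.9 − 21.1 = -2.2
Signs: − − + −
Runs: −×2, +×1, −×1 → 3

3 runs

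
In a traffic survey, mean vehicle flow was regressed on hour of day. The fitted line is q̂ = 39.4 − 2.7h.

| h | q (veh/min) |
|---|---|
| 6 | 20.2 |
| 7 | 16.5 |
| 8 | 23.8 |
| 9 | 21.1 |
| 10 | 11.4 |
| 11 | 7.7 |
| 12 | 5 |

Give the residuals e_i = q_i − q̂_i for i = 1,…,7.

-3, -4, 6, 6, -1, -2, -2

h=6: q̂ = 39.4 − 2.7·6 = 23.2; e = 20.2 − 23.2 = -3
h=7: q̂ = 39.4 − 2.7·7 = 20.5; e = 16.5 − 20.5 = -4
h=8: q̂ = 39.4 − 2.7·8 = 17.8; e = 23.8 − 17.8 = 6
h=9: q̂ = 39.4 − 2.7·9 = 15.1; e = 21.1 − 15.1 = 6
h=10: q̂ = 39.4 − 2.7·10 = 12.4; e = 11.4 − 12.4 = -1
h=11: q̂ = 39.4 − 2.7·11 = 9.7; e = 7.7 − 9.7 = -2
h=12: q̂ = 39.4 − 2.7·12 = 7; e = 5 − 7 = -2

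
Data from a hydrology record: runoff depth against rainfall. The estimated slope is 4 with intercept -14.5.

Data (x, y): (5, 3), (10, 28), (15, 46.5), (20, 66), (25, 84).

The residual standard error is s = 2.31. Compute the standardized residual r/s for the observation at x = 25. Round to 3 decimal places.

-0.649

ŷ = -14.5 + 4·25 = 85.5
r = 84 − 85.5 = -1.5
r/s = -1.5 / 2.31 = -0.649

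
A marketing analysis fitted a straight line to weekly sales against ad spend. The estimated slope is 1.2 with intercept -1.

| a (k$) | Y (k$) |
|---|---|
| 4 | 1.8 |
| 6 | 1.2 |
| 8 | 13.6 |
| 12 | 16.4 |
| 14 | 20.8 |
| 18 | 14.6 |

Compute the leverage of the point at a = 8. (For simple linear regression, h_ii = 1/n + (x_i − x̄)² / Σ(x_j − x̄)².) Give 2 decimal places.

ā = (4 + 6 + 8 + 12 + 14 + 18)/6 = 10.3333
Σ(a − ā)² = 40.1111 + 18.7778 + 5.44444 + 2.77778 + 13.4444 + 58.7778 = 139.333
h = 1/6 + (-2.33333)²/139.333 = 0.166667 + 0.039075 = 0.21

h = 0.21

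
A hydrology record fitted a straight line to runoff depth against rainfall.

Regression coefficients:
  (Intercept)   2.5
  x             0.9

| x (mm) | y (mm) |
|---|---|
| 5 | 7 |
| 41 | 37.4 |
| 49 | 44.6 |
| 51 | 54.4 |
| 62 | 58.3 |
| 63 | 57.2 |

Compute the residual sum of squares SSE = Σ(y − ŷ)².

x=5: ŷ = 2.5 + 0.9·5 = 7; r = 7 − 7 = 0
x=41: ŷ = 2.5 + 0.9·41 = 39.4; r = 37.4 − 39.4 = -2
x=49: ŷ = 2.5 + 0.9·49 = 46.6; r = 44.6 − 46.6 = -2
x=51: ŷ = 2.5 + 0.9·51 = 48.4; r = 54.4 − 48.4 = 6
x=62: ŷ = 2.5 + 0.9·62 = 58.3; r = 58.3 − 58.3 = 0
x=63: ŷ = 2.5 + 0.9·63 = 59.2; r = 57.2 − 59.2 = -2
SSE = 0 + 4 + 4 + 36 + 0 + 4 = 48

SSE = 48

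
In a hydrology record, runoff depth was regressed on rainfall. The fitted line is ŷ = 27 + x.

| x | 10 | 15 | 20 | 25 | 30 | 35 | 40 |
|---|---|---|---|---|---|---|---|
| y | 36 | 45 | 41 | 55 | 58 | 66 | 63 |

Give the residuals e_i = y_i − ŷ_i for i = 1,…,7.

x=10: ŷ = 27 + 10 = 37; e = 36 − 37 = -1
x=15: ŷ = 27 + 15 = 42; e = 45 − 42 = 3
x=20: ŷ = 27 + 20 = 47; e = 41 − 47 = -6
x=25: ŷ = 27 + 25 = 52; e = 55 − 52 = 3
x=30: ŷ = 27 + 30 = 57; e = 58 − 57 = 1
x=35: ŷ = 27 + 35 = 62; e = 66 − 62 = 4
x=40: ŷ = 27 + 40 = 67; e = 63 − 67 = -4

-1, 3, -6, 3, 1, 4, -4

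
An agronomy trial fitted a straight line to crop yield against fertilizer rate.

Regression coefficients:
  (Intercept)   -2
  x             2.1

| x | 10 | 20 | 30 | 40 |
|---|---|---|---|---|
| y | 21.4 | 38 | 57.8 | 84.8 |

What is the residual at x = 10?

ŷ = -2 + 2.1·10 = 19
e = 21.4 − 19 = 2.4

e = 2.4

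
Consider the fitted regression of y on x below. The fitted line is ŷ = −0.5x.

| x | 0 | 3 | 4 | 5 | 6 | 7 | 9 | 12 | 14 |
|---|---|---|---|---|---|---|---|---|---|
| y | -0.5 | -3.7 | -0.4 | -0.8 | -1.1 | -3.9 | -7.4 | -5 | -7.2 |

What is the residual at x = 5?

ŷ = −0.5·5 = -2.5
e = -0.8 − (-2.5) = 1.7

e = 1.7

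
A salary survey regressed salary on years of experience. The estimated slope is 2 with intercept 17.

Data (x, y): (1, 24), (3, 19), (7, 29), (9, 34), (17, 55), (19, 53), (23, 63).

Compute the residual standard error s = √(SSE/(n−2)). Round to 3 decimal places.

s = 3.633

x=1: ŷ = 17 + 2·1 = 19; r = 24 − 19 = 5
x=3: ŷ = 17 + 2·3 = 23; r = 19 − 23 = -4
x=7: ŷ = 17 + 2·7 = 31; r = 29 − 31 = -2
x=9: ŷ = 17 + 2·9 = 35; r = 34 − 35 = -1
x=17: ŷ = 17 + 2·17 = 51; r = 55 − 51 = 4
x=19: ŷ = 17 + 2·19 = 55; r = 53 − 55 = -2
x=23: ŷ = 17 + 2·23 = 63; r = 63 − 63 = 0
SSE = 25 + 16 + 4 + 1 + 16 + 4 + 0 = 66
s = √(66/5) = √13.2 ≈ 3.633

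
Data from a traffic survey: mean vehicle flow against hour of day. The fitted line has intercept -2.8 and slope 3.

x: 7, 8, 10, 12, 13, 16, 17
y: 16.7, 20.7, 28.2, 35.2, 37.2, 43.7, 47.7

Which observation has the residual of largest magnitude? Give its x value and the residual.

x=7: ŷ = -2.8 + 3·7 = 18.2; r = 16.7 − 18.2 = -1.5
x=8: ŷ = -2.8 + 3·8 = 21.2; r = 20.7 − 21.2 = -0.5
x=10: ŷ = -2.8 + 3·10 = 27.2; r = 28.2 − 27.2 = 1
x=12: ŷ = -2.8 + 3·12 = 33.2; r = 35.2 − 33.2 = 2
x=13: ŷ = -2.8 + 3·13 = 36.2; r = 37.2 − 36.2 = 1
x=16: ŷ = -2.8 + 3·16 = 45.2; r = 43.7 − 45.2 = -1.5
x=17: ŷ = -2.8 + 3·17 = 48.2; r = 47.7 − 48.2 = -0.5
Largest |r| is 2 at x = 12, residual 2.

x = 12, r = 2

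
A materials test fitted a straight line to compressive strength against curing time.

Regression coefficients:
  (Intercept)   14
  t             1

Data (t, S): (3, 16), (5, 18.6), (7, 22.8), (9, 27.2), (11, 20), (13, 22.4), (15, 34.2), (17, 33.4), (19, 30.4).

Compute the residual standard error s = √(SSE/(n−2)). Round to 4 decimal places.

s = 3.9236

t=3: ŷ = 14 + 3 = 17; e = 16 − 17 = -1
t=5: ŷ = 14 + 5 = 19; e = 18.6 − 19 = -0.4
t=7: ŷ = 14 + 7 = 21; e = 22.8 − 21 = 1.8
t=9: ŷ = 14 + 9 = 23; e = 27.2 − 23 = 4.2
t=11: ŷ = 14 + 11 = 25; e = 20 − 25 = -5
t=13: ŷ = 14 + 13 = 27; e = 22.4 − 27 = -4.6
t=15: ŷ = 14 + 15 = 29; e = 34.2 − 29 = 5.2
t=17: ŷ = 14 + 17 = 31; e = 33.4 − 31 = 2.4
t=19: ŷ = 14 + 19 = 33; e = 30.4 − 33 = -2.6
SSE = 1 + 0.16 + 3.24 + 17.64 + 25 + 21.16 + 27.04 + 5.76 + 6.76 = 107.76
s = √(107.76/7) = √15.3943 ≈ 3.9236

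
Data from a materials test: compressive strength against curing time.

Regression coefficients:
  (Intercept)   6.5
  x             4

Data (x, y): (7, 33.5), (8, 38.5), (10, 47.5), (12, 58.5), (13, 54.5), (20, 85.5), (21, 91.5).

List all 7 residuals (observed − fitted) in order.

x=7: ŷ = 6.5 + 4·7 = 34.5; e = 33.5 − 34.5 = -1
x=8: ŷ = 6.5 + 4·8 = 38.5; e = 38.5 − 38.5 = 0
x=10: ŷ = 6.5 + 4·10 = 46.5; e = 47.5 − 46.5 = 1
x=12: ŷ = 6.5 + 4·12 = 54.5; e = 58.5 − 54.5 = 4
x=13: ŷ = 6.5 + 4·13 = 58.5; e = 54.5 − 58.5 = -4
x=20: ŷ = 6.5 + 4·20 = 86.5; e = 85.5 − 86.5 = -1
x=21: ŷ = 6.5 + 4·21 = 90.5; e = 91.5 − 90.5 = 1

-1, 0, 1, 4, -4, -1, 1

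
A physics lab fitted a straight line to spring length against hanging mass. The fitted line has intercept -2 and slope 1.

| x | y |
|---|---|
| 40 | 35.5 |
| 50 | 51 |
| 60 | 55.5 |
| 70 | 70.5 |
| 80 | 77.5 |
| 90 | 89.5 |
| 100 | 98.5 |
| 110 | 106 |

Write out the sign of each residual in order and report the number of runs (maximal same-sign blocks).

7 runs

x=40: ŷ = -2 + 40 = 38; e = 35.5 − 38 = -2.5
x=50: ŷ = -2 + 50 = 48; e = 51 − 48 = 3
x=60: ŷ = -2 + 60 = 58; e = 55.5 − 58 = -2.5
x=70: ŷ = -2 + 70 = 68; e = 70.5 − 68 = 2.5
x=80: ŷ = -2 + 80 = 78; e = 77.5 − 78 = -0.5
x=90: ŷ = -2 + 90 = 88; e = 89.5 − 88 = 1.5
x=100: ŷ = -2 + 100 = 98; e = 98.5 − 98 = 0.5
x=110: ŷ = -2 + 110 = 108; e = 106 − 108 = -2
Signs: − + − + − + + −
Runs: −×1, +×1, −×1, +×1, −×1, +×2, −×1 → 7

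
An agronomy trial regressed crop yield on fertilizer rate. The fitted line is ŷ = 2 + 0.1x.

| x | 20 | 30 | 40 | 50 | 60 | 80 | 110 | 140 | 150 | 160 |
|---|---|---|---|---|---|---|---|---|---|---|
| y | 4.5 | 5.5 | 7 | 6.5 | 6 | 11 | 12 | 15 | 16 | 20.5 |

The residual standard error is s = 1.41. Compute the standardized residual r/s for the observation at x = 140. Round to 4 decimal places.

ŷ = 2 + 0.1·140 = 16
r = 15 − 16 = -1
r/s = -1 / 1.41 = -0.7092

-0.7092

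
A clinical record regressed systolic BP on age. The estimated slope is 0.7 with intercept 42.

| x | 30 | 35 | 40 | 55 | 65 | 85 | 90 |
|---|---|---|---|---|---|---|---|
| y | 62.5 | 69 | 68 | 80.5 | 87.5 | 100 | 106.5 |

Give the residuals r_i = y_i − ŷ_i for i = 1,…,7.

-0.5, 2.5, -2, 0, 0, -1.5, 1.5

x=30: ŷ = 42 + 0.7·30 = 63; r = 62.5 − 63 = -0.5
x=35: ŷ = 42 + 0.7·35 = 66.5; r = 69 − 66.5 = 2.5
x=40: ŷ = 42 + 0.7·40 = 70; r = 68 − 70 = -2
x=55: ŷ = 42 + 0.7·55 = 80.5; r = 80.5 − 80.5 = 0
x=65: ŷ = 42 + 0.7·65 = 87.5; r = 87.5 − 87.5 = 0
x=85: ŷ = 42 + 0.7·85 = 101.5; r = 100 − 101.5 = -1.5
x=90: ŷ = 42 + 0.7·90 = 105; r = 106.5 − 105 = 1.5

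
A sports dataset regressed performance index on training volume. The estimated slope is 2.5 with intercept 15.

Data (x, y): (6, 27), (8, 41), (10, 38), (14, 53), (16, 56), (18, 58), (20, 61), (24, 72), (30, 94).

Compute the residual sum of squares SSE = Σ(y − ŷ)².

x=6: ŷ = 15 + 2.5·6 = 30; r = 27 − 30 = -3
x=8: ŷ = 15 + 2.5·8 = 35; r = 41 − 35 = 6
x=10: ŷ = 15 + 2.5·10 = 40; r = 38 − 40 = -2
x=14: ŷ = 15 + 2.5·14 = 50; r = 53 − 50 = 3
x=16: ŷ = 15 + 2.5·16 = 55; r = 56 − 55 = 1
x=18: ŷ = 15 + 2.5·18 = 60; r = 58 − 60 = -2
x=20: ŷ = 15 + 2.5·20 = 65; r = 61 − 65 = -4
x=24: ŷ = 15 + 2.5·24 = 75; r = 72 − 75 = -3
x=30: ŷ = 15 + 2.5·30 = 90; r = 94 − 90 = 4
SSE = 9 + 36 + 4 + 9 + 1 + 4 + 16 + 9 + 16 = 104

SSE = 104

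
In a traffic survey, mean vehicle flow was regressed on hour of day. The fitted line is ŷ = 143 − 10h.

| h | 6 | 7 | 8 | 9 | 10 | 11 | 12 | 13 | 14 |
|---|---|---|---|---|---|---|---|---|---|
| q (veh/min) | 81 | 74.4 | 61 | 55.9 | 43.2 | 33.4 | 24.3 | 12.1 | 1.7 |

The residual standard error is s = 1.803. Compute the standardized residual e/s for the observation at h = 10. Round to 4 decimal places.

0.1109

ŷ = 143 − 10·10 = 43
e = 43.2 − 43 = 0.2
e/s = 0.2 / 1.803 = 0.1109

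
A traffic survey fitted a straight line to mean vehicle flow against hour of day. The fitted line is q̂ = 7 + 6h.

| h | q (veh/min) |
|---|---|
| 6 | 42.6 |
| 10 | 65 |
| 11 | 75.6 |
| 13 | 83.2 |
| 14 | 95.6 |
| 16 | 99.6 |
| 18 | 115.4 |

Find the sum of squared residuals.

SSE = 47.04

h=6: q̂ = 7 + 6·6 = 43; r = 42.6 − 43 = -0.4
h=10: q̂ = 7 + 6·10 = 67; r = 65 − 67 = -2
h=11: q̂ = 7 + 6·11 = 73; r = 75.6 − 73 = 2.6
h=13: q̂ = 7 + 6·13 = 85; r = 83.2 − 85 = -1.8
h=14: q̂ = 7 + 6·14 = 91; r = 95.6 − 91 = 4.6
h=16: q̂ = 7 + 6·16 = 103; r = 99.6 − 103 = -3.4
h=18: q̂ = 7 + 6·18 = 115; r = 115.4 − 115 = 0.4
SSE = 0.16 + 4 + 6.76 + 3.24 + 21.16 + 11.56 + 0.16 = 47.04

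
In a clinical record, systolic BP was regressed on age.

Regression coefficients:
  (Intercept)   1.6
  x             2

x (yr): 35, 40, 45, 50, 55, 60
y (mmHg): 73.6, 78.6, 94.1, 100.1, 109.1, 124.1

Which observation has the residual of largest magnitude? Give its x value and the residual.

x=35: ŷ = 1.6 + 2·35 = 71.6; e = 73.6 − 71.6 = 2
x=40: ŷ = 1.6 + 2·40 = 81.6; e = 78.6 − 81.6 = -3
x=45: ŷ = 1.6 + 2·45 = 91.6; e = 94.1 − 91.6 = 2.5
x=50: ŷ = 1.6 + 2·50 = 101.6; e = 100.1 − 101.6 = -1.5
x=55: ŷ = 1.6 + 2·55 = 111.6; e = 109.1 − 111.6 = -2.5
x=60: ŷ = 1.6 + 2·60 = 121.6; e = 124.1 − 121.6 = 2.5
Largest |e| is 3 at x = 40, residual -3.

x = 40, e = -3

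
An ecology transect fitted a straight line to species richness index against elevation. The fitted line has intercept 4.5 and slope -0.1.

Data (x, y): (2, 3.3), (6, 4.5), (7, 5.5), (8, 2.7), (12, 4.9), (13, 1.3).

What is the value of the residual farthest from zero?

r = -1.9

x=2: ŷ = 4.5 − 0.1·2 = 4.3; r = 3.3 − 4.3 = -1
x=6: ŷ = 4.5 − 0.1·6 = 3.9; r = 4.5 − 3.9 = 0.6
x=7: ŷ = 4.5 − 0.1·7 = 3.8; r = 5.5 − 3.8 = 1.7
x=8: ŷ = 4.5 − 0.1·8 = 3.7; r = 2.7 − 3.7 = -1
x=12: ŷ = 4.5 − 0.1·12 = 3.3; r = 4.9 − 3.3 = 1.6
x=13: ŷ = 4.5 − 0.1·13 = 3.2; r = 1.3 − 3.2 = -1.9
Largest |r| is 1.9 at x = 13, residual -1.9.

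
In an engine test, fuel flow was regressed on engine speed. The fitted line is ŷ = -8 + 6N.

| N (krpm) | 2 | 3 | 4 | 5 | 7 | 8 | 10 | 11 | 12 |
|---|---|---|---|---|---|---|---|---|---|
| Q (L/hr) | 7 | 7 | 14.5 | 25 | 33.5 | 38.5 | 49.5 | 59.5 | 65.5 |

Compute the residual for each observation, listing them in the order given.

3, -3, -1.5, 3, -0.5, -1.5, -2.5, 1.5, 1.5

N=2: ŷ = -8 + 6·2 = 4; r = 7 − 4 = 3
N=3: ŷ = -8 + 6·3 = 10; r = 7 − 10 = -3
N=4: ŷ = -8 + 6·4 = 16; r = 14.5 − 16 = -1.5
N=5: ŷ = -8 + 6·5 = 22; r = 25 − 22 = 3
N=7: ŷ = -8 + 6·7 = 34; r = 33.5 − 34 = -0.5
N=8: ŷ = -8 + 6·8 = 40; r = 38.5 − 40 = -1.5
N=10: ŷ = -8 + 6·10 = 52; r = 49.5 − 52 = -2.5
N=11: ŷ = -8 + 6·11 = 58; r = 59.5 − 58 = 1.5
N=12: ŷ = -8 + 6·12 = 64; r = 65.5 − 64 = 1.5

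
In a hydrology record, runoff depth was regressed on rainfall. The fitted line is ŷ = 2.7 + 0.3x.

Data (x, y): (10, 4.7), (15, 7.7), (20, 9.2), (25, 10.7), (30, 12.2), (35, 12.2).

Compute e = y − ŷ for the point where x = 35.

ŷ = 2.7 + 0.3·35 = 13.2
e = 12.2 − 13.2 = -1

e = -1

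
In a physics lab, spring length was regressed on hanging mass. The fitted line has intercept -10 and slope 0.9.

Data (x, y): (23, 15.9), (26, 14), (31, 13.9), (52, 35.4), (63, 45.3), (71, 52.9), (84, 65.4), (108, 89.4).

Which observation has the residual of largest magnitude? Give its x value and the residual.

x=23: ŷ = -10 + 0.9·23 = 10.7; e = 15.9 − 10.7 = 5.2
x=26: ŷ = -10 + 0.9·26 = 13.4; e = 14 − 13.4 = 0.6
x=31: ŷ = -10 + 0.9·31 = 17.9; e = 13.9 − 17.9 = -4
x=52: ŷ = -10 + 0.9·52 = 36.8; e = 35.4 − 36.8 = -1.4
x=63: ŷ = -10 + 0.9·63 = 46.7; e = 45.3 − 46.7 = -1.4
x=71: ŷ = -10 + 0.9·71 = 53.9; e = 52.9 − 53.9 = -1
x=84: ŷ = -10 + 0.9·84 = 65.6; e = 65.4 − 65.6 = -0.2
x=108: ŷ = -10 + 0.9·108 = 87.2; e = 89.4 − 87.2 = 2.2
Largest |e| is 5.2 at x = 23, residual 5.2.

x = 23, e = 5.2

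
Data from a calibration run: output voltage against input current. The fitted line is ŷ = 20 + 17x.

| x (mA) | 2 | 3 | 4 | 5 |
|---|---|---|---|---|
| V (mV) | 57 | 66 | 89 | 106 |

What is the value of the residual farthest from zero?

r = -5

x=2: ŷ = 20 + 17·2 = 54; r = 57 − 54 = 3
x=3: ŷ = 20 + 17·3 = 71; r = 66 − 71 = -5
x=4: ŷ = 20 + 17·4 = 88; r = 89 − 88 = 1
x=5: ŷ = 20 + 17·5 = 105; r = 106 − 105 = 1
Largest |r| is 5 at x = 3, residual -5.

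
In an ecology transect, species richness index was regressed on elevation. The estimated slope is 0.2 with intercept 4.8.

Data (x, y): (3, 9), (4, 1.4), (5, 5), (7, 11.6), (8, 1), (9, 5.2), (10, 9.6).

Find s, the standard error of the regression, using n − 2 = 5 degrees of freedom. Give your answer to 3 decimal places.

s = 4.458

x=3: ŷ = 4.8 + 0.2·3 = 5.4; e = 9 − 5.4 = 3.6
x=4: ŷ = 4.8 + 0.2·4 = 5.6; e = 1.4 − 5.6 = -4.2
x=5: ŷ = 4.8 + 0.2·5 = 5.8; e = 5 − 5.8 = -0.8
x=7: ŷ = 4.8 + 0.2·7 = 6.2; e = 11.6 − 6.2 = 5.4
x=8: ŷ = 4.8 + 0.2·8 = 6.4; e = 1 − 6.4 = -5.4
x=9: ŷ = 4.8 + 0.2·9 = 6.6; e = 5.2 − 6.6 = -1.4
x=10: ŷ = 4.8 + 0.2·10 = 6.8; e = 9.6 − 6.8 = 2.8
SSE = 12.96 + 17.64 + 0.64 + 29.16 + 29.16 + 1.96 + 7.84 = 99.36
s = √(99.36/5) = √19.872 ≈ 4.458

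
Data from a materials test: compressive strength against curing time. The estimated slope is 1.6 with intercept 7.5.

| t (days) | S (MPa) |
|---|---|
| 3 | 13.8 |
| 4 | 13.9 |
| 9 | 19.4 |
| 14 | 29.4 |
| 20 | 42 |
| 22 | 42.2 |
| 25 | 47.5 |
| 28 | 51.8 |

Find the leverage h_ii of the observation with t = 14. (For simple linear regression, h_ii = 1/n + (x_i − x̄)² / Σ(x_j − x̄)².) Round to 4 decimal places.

h = 0.1291

t̄ = (3 + 4 + 9 + 14 + 20 + 22 + 25 + 28)/8 = 15.625
Σ(t − t̄)² = 159.391 + 135.141 + 43.8906 + 2.64062 + 19.1406 + 40.6406 + 87.8906 + 153.141 = 641.875
h = 1/8 + (-1.625)²/641.875 = 0.125 + 0.00411392 = 0.1291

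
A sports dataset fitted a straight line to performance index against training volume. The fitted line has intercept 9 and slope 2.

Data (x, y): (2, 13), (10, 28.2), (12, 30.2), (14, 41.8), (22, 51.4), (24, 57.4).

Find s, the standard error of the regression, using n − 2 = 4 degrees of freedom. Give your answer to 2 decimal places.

s = 2.93

x=2: ŷ = 9 + 2·2 = 13; e = 13 − 13 = 0
x=10: ŷ = 9 + 2·10 = 29; e = 28.2 − 29 = -0.8
x=12: ŷ = 9 + 2·12 = 33; e = 30.2 − 33 = -2.8
x=14: ŷ = 9 + 2·14 = 37; e = 41.8 − 37 = 4.8
x=22: ŷ = 9 + 2·22 = 53; e = 51.4 − 53 = -1.6
x=24: ŷ = 9 + 2·24 = 57; e = 57.4 − 57 = 0.4
SSE = 0 + 0.64 + 7.84 + 23.04 + 2.56 + 0.16 = 34.24
s = √(34.24/4) = √8.56 ≈ 2.93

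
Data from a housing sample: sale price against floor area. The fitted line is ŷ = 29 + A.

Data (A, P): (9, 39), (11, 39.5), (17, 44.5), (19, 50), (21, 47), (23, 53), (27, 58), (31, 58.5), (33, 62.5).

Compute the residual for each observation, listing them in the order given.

1, -0.5, -1.5, 2, -3, 1, 2, -1.5, 0.5

A=9: ŷ = 29 + 9 = 38; e = 39 − 38 = 1
A=11: ŷ = 29 + 11 = 40; e = 39.5 − 40 = -0.5
A=17: ŷ = 29 + 17 = 46; e = 44.5 − 46 = -1.5
A=19: ŷ = 29 + 19 = 48; e = 50 − 48 = 2
A=21: ŷ = 29 + 21 = 50; e = 47 − 50 = -3
A=23: ŷ = 29 + 23 = 52; e = 53 − 52 = 1
A=27: ŷ = 29 + 27 = 56; e = 58 − 56 = 2
A=31: ŷ = 29 + 31 = 60; e = 58.5 − 60 = -1.5
A=33: ŷ = 29 + 33 = 62; e = 62.5 − 62 = 0.5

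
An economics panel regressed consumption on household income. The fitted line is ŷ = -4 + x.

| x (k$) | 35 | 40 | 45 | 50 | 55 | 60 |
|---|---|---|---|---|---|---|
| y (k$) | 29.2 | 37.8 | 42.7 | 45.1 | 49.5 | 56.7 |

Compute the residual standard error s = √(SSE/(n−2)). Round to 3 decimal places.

s = 1.797

x=35: ŷ = -4 + 35 = 31; e = 29.2 − 31 = -1.8
x=40: ŷ = -4 + 40 = 36; e = 37.8 − 36 = 1.8
x=45: ŷ = -4 + 45 = 41; e = 42.7 − 41 = 1.7
x=50: ŷ = -4 + 50 = 46; e = 45.1 − 46 = -0.9
x=55: ŷ = -4 + 55 = 51; e = 49.5 − 51 = -1.5
x=60: ŷ = -4 + 60 = 56; e = 56.7 − 56 = 0.7
SSE = 3.24 + 3.24 + 2.89 + 0.81 + 2.25 + 0.49 = 12.92
s = √(12.92/4) = √3.23 ≈ 1.797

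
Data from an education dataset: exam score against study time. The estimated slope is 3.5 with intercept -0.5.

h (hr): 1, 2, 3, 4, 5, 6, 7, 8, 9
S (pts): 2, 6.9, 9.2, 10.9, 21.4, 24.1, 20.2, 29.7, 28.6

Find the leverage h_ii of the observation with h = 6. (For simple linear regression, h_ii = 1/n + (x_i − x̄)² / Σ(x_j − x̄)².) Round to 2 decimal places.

h = 0.13

h̄ = (1 + 2 + 3 + 4 + 5 + 6 + 7 + 8 + 9)/9 = 5
Σ(h − h̄)² = 16 + 9 + 4 + 1 + 0 + 1 + 4 + 9 + 16 = 60
h = 1/9 + (1)²/60 = 0.111111 + 0.0166667 = 0.13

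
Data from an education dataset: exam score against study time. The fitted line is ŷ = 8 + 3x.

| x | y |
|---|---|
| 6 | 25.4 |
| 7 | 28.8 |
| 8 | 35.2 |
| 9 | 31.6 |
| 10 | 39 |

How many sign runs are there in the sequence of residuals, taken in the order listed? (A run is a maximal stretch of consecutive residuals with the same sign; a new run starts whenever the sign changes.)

x=6: ŷ = 8 + 3·6 = 26; r = 25.4 − 26 = -0.6
x=7: ŷ = 8 + 3·7 = 29; r = 28.8 − 29 = -0.2
x=8: ŷ = 8 + 3·8 = 32; r = 35.2 − 32 = 3.2
x=9: ŷ = 8 + 3·9 = 35; r = 31.6 − 35 = -3.4
x=10: ŷ = 8 + 3·10 = 38; r = 39 − 38 = 1
Signs: − − + − +
Runs: −×2, +×1, −×1, +×1 → 4

4 runs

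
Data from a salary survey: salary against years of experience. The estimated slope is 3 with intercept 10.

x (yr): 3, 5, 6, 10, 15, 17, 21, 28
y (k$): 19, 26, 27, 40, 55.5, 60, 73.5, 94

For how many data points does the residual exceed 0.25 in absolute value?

x=3: ŷ = 10 + 3·3 = 19; r = 19 − 19 = 0
x=5: ŷ = 10 + 3·5 = 25; r = 26 − 25 = 1
x=6: ŷ = 10 + 3·6 = 28; r = 27 − 28 = -1
x=10: ŷ = 10 + 3·10 = 40; r = 40 − 40 = 0
x=15: ŷ = 10 + 3·15 = 55; r = 55.5 − 55 = 0.5
x=17: ŷ = 10 + 3·17 = 61; r = 60 − 61 = -1
x=21: ŷ = 10 + 3·21 = 73; r = 73.5 − 73 = 0.5
x=28: ŷ = 10 + 3·28 = 94; r = 94 − 94 = 0
|r| > 0.25: x=5 (|r|=1), x=6 (|r|=1), x=15 (|r|=0.5), x=17 (|r|=1), x=21 (|r|=0.5) → 5

5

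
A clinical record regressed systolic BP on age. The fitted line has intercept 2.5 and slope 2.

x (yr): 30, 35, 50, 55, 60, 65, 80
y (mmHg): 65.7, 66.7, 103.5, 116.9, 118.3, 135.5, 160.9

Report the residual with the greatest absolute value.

x=30: ŷ = 2.5 + 2·30 = 62.5; r = 65.7 − 62.5 = 3.2
x=35: ŷ = 2.5 + 2·35 = 72.5; r = 66.7 − 72.5 = -5.8
x=50: ŷ = 2.5 + 2·50 = 102.5; r = 103.5 − 102.5 = 1
x=55: ŷ = 2.5 + 2·55 = 112.5; r = 116.9 − 112.5 = 4.4
x=60: ŷ = 2.5 + 2·60 = 122.5; r = 118.3 − 122.5 = -4.2
x=65: ŷ = 2.5 + 2·65 = 132.5; r = 135.5 − 132.5 = 3
x=80: ŷ = 2.5 + 2·80 = 162.5; r = 160.9 − 162.5 = -1.6
Largest |r| is 5.8 at x = 35, residual -5.8.

r = -5.8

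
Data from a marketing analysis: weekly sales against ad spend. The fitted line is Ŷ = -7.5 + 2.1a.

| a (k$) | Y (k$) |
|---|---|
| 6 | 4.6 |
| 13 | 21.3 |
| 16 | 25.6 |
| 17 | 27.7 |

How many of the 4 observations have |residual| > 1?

a=6: Ŷ = -7.5 + 2.1·6 = 5.1; r = 4.6 − 5.1 = -0.5
a=13: Ŷ = -7.5 + 2.1·13 = 19.8; r = 21.3 − 19.8 = 1.5
a=16: Ŷ = -7.5 + 2.1·16 = 26.1; r = 25.6 − 26.1 = -0.5
a=17: Ŷ = -7.5 + 2.1·17 = 28.2; r = 27.7 − 28.2 = -0.5
|r| > 1: a=13 (|r|=1.5) → 1

1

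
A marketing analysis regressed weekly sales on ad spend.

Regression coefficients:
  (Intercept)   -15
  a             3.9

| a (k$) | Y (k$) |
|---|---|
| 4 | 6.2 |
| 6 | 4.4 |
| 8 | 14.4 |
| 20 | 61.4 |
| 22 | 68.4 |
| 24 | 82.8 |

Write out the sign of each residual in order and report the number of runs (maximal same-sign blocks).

a=4: Ŷ = -15 + 3.9·4 = 0.6; e = 6.2 − 0.6 = 5.6
a=6: Ŷ = -15 + 3.9·6 = 8.4; e = 4.4 − 8.4 = -4
a=8: Ŷ = -15 + 3.9·8 = 16.2; e = 14.4 − 16.2 = -1.8
a=20: Ŷ = -15 + 3.9·20 = 63; e = 61.4 − 63 = -1.6
a=22: Ŷ = -15 + 3.9·22 = 70.8; e = 68.4 − 70.8 = -2.4
a=24: Ŷ = -15 + 3.9·24 = 78.6; e = 82.8 − 78.6 = 4.2
Signs: + − − − − +
Runs: +×1, −×4, +×1 → 3

3 runs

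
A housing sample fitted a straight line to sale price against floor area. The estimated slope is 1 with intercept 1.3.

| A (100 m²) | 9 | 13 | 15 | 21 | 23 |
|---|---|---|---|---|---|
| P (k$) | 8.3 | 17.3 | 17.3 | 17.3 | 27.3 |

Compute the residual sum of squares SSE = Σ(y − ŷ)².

A=9: P̂ = 1.3 + 9 = 10.3; e = 8.3 − 10.3 = -2
A=13: P̂ = 1.3 + 13 = 14.3; e = 17.3 − 14.3 = 3
A=15: P̂ = 1.3 + 15 = 16.3; e = 17.3 − 16.3 = 1
A=21: P̂ = 1.3 + 21 = 22.3; e = 17.3 − 22.3 = -5
A=23: P̂ = 1.3 + 23 = 24.3; e = 27.3 − 24.3 = 3
SSE = 4 + 9 + 1 + 25 + 9 = 48

SSE = 48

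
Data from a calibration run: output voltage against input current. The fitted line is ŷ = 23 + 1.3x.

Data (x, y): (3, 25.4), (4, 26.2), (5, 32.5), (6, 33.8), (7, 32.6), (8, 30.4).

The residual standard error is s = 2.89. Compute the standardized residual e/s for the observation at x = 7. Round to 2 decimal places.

0.17

ŷ = 23 + 1.3·7 = 32.1
e = 32.6 − 32.1 = 0.5
e/s = 0.5 / 2.89 = 0.17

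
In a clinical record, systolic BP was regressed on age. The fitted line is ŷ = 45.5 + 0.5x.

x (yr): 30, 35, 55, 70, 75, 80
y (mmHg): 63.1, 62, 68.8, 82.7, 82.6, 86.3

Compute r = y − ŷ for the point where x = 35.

r = -1

ŷ = 45.5 + 0.5·35 = 63
r = 62 − 63 = -1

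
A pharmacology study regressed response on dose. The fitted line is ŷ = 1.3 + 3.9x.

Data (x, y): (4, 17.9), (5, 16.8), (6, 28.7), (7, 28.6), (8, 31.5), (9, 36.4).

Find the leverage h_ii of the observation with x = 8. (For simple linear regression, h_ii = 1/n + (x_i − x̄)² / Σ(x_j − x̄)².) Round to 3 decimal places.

x̄ = (4 + 5 + 6 + 7 + 8 + 9)/6 = 6.5
Σ(x − x̄)² = 6.25 + 2.25 + 0.25 + 0.25 + 2.25 + 6.25 = 17.5
h = 1/6 + (1.5)²/17.5 = 0.166667 + 0.128571 = 0.295

h = 0.295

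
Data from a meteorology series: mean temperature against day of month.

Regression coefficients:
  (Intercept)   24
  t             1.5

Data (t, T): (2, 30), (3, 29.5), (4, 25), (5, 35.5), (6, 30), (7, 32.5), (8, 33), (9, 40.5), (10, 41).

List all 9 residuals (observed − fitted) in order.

3, 1, -5, 4, -3, -2, -3, 3, 2

t=2: T̂ = 24 + 1.5·2 = 27; e = 30 − 27 = 3
t=3: T̂ = 24 + 1.5·3 = 28.5; e = 29.5 − 28.5 = 1
t=4: T̂ = 24 + 1.5·4 = 30; e = 25 − 30 = -5
t=5: T̂ = 24 + 1.5·5 = 31.5; e = 35.5 − 31.5 = 4
t=6: T̂ = 24 + 1.5·6 = 33; e = 30 − 33 = -3
t=7: T̂ = 24 + 1.5·7 = 34.5; e = 32.5 − 34.5 = -2
t=8: T̂ = 24 + 1.5·8 = 36; e = 33 − 36 = -3
t=9: T̂ = 24 + 1.5·9 = 37.5; e = 40.5 − 37.5 = 3
t=10: T̂ = 24 + 1.5·10 = 39; e = 41 − 39 = 2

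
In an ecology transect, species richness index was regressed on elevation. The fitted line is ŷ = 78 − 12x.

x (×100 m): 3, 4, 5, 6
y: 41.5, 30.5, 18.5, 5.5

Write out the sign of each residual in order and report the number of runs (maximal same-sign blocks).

x=3: ŷ = 78 − 12·3 = 42; e = 41.5 − 42 = -0.5
x=4: ŷ = 78 − 12·4 = 30; e = 30.5 − 30 = 0.5
x=5: ŷ = 78 − 12·5 = 18; e = 18.5 − 18 = 0.5
x=6: ŷ = 78 − 12·6 = 6; e = 5.5 − 6 = -0.5
Signs: − + + −
Runs: −×1, +×2, −×1 → 3

3 runs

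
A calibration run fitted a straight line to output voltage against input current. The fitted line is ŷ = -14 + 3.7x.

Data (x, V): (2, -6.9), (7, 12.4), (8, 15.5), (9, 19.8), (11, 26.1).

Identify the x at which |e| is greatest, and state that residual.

x = 11, e = -0.6

x=2: ŷ = -14 + 3.7·2 = -6.6; e = -6.9 − (-6.6) = -0.3
x=7: ŷ = -14 + 3.7·7 = 11.9; e = 12.4 − 11.9 = 0.5
x=8: ŷ = -14 + 3.7·8 = 15.6; e = 15.5 − 15.6 = -0.1
x=9: ŷ = -14 + 3.7·9 = 19.3; e = 19.8 − 19.3 = 0.5
x=11: ŷ = -14 + 3.7·11 = 26.7; e = 26.1 − 26.7 = -0.6
Largest |e| is 0.6 at x = 11, residual -0.6.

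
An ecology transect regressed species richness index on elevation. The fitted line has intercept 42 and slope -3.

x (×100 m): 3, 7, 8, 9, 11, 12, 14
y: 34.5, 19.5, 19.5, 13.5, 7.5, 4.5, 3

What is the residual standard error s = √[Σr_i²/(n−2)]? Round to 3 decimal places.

x=3: ŷ = 42 − 3·3 = 33; r = 34.5 − 33 = 1.5
x=7: ŷ = 42 − 3·7 = 21; r = 19.5 − 21 = -1.5
x=8: ŷ = 42 − 3·8 = 18; r = 19.5 − 18 = 1.5
x=9: ŷ = 42 − 3·9 = 15; r = 13.5 − 15 = -1.5
x=11: ŷ = 42 − 3·11 = 9; r = 7.5 − 9 = -1.5
x=12: ŷ = 42 − 3·12 = 6; r = 4.5 − 6 = -1.5
x=14: ŷ = 42 − 3·14 = 0; r = 3 − 0 = 3
SSE = 2.25 + 2.25 + 2.25 + 2.25 + 2.25 + 2.25 + 9 = 22.5
s = √(22.5/5) = √4.5 ≈ 2.121

s = 2.121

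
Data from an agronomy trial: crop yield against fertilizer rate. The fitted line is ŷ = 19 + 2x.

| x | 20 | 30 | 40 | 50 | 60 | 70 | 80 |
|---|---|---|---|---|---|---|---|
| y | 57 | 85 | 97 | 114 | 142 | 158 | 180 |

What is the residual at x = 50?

ŷ = 19 + 2·50 = 119
r = 114 − 119 = -5

r = -5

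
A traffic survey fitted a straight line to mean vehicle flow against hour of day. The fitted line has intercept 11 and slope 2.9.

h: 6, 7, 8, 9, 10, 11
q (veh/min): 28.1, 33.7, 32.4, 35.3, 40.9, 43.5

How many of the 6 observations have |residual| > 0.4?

5

h=6: q̂ = 11 + 2.9·6 = 28.4; e = 28.1 − 28.4 = -0.3
h=7: q̂ = 11 + 2.9·7 = 31.3; e = 33.7 − 31.3 = 2.4
h=8: q̂ = 11 + 2.9·8 = 34.2; e = 32.4 − 34.2 = -1.8
h=9: q̂ = 11 + 2.9·9 = 37.1; e = 35.3 − 37.1 = -1.8
h=10: q̂ = 11 + 2.9·10 = 40; e = 40.9 − 40 = 0.9
h=11: q̂ = 11 + 2.9·11 = 42.9; e = 43.5 − 42.9 = 0.6
|e| > 0.4: h=7 (|e|=2.4), h=8 (|e|=1.8), h=9 (|e|=1.8), h=10 (|e|=0.9), h=11 (|e|=0.6) → 5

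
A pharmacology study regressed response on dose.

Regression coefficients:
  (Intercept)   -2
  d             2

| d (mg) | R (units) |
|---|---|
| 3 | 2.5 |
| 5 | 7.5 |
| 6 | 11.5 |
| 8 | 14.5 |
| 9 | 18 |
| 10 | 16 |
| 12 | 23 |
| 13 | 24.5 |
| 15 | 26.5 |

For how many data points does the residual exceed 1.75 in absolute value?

d=3: ŷ = -2 + 2·3 = 4; e = 2.5 − 4 = -1.5
d=5: ŷ = -2 + 2·5 = 8; e = 7.5 − 8 = -0.5
d=6: ŷ = -2 + 2·6 = 10; e = 11.5 − 10 = 1.5
d=8: ŷ = -2 + 2·8 = 14; e = 14.5 − 14 = 0.5
d=9: ŷ = -2 + 2·9 = 16; e = 18 − 16 = 2
d=10: ŷ = -2 + 2·10 = 18; e = 16 − 18 = -2
d=12: ŷ = -2 + 2·12 = 22; e = 23 − 22 = 1
d=13: ŷ = -2 + 2·13 = 24; e = 24.5 − 24 = 0.5
d=15: ŷ = -2 + 2·15 = 28; e = 26.5 − 28 = -1.5
|e| > 1.75: d=9 (|e|=2), d=10 (|e|=2) → 2

2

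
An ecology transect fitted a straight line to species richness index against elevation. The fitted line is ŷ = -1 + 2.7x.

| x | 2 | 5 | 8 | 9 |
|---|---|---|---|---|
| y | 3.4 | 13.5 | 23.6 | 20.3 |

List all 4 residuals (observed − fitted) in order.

x=2: ŷ = -1 + 2.7·2 = 4.4; e = 3.4 − 4.4 = -1
x=5: ŷ = -1 + 2.7·5 = 12.5; e = 13.5 − 12.5 = 1
x=8: ŷ = -1 + 2.7·8 = 20.6; e = 23.6 − 20.6 = 3
x=9: ŷ = -1 + 2.7·9 = 23.3; e = 20.3 − 23.3 = -3

-1, 1, 3, -3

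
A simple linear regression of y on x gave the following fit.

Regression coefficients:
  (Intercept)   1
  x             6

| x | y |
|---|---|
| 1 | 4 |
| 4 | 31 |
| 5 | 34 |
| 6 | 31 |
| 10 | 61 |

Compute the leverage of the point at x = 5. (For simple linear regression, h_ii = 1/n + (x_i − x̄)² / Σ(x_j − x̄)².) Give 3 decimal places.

h = 0.201

x̄ = (1 + 4 + 5 + 6 + 10)/5 = 5.2
Σ(x − x̄)² = 17.64 + 1.44 + 0.04 + 0.64 + 23.04 = 42.8
h = 1/5 + (-0.2)²/42.8 = 0.2 + 0.000934579 = 0.201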